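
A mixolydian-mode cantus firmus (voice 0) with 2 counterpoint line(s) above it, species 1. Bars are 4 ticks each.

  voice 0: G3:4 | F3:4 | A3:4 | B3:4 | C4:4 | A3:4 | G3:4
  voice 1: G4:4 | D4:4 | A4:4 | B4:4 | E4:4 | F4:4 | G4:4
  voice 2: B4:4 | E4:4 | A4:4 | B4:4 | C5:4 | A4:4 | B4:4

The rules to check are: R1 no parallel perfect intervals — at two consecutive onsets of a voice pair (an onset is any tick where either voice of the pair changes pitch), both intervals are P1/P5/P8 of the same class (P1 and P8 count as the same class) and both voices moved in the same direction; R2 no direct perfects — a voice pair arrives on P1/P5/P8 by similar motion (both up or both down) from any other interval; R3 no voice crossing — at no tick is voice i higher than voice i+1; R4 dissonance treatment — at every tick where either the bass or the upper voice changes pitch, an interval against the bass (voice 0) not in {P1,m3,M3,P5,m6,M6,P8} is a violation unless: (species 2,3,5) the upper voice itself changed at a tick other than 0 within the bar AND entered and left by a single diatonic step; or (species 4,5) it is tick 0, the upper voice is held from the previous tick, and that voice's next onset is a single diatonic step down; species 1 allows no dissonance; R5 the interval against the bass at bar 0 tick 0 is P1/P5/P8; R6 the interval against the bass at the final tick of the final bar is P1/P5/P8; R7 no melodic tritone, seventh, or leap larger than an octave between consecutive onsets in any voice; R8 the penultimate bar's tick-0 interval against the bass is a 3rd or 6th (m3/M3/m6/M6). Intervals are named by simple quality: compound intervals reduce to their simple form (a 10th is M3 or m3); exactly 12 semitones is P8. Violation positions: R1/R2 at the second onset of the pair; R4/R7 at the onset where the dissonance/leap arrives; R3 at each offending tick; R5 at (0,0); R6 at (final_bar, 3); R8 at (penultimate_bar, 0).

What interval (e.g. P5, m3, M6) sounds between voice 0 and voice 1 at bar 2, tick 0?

voice 0=A3 voice 1=A4 -> P8

P8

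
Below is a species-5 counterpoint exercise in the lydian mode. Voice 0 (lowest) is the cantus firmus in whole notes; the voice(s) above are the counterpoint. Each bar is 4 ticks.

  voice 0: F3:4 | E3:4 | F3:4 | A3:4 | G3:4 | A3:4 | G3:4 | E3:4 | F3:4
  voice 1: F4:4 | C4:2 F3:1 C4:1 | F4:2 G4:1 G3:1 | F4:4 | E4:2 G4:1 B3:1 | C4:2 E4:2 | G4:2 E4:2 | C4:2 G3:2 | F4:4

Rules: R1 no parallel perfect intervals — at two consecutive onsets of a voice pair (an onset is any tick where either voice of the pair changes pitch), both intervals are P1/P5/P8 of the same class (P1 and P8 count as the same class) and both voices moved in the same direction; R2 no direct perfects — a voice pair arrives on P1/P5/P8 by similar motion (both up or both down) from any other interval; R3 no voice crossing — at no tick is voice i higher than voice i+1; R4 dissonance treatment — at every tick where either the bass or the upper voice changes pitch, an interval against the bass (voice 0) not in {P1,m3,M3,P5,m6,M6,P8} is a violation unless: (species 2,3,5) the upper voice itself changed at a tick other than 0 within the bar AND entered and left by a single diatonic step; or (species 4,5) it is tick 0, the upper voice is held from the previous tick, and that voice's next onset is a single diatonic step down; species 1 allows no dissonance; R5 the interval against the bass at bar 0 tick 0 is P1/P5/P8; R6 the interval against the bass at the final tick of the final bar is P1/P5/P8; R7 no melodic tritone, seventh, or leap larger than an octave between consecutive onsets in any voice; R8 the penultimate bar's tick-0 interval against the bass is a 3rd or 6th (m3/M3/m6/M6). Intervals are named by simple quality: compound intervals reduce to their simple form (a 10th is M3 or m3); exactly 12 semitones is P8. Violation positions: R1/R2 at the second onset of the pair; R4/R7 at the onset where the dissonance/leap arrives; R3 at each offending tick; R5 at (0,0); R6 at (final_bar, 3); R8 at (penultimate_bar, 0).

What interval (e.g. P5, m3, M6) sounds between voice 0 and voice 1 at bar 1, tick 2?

voice 0=E3 voice 1=F3 -> m2

m2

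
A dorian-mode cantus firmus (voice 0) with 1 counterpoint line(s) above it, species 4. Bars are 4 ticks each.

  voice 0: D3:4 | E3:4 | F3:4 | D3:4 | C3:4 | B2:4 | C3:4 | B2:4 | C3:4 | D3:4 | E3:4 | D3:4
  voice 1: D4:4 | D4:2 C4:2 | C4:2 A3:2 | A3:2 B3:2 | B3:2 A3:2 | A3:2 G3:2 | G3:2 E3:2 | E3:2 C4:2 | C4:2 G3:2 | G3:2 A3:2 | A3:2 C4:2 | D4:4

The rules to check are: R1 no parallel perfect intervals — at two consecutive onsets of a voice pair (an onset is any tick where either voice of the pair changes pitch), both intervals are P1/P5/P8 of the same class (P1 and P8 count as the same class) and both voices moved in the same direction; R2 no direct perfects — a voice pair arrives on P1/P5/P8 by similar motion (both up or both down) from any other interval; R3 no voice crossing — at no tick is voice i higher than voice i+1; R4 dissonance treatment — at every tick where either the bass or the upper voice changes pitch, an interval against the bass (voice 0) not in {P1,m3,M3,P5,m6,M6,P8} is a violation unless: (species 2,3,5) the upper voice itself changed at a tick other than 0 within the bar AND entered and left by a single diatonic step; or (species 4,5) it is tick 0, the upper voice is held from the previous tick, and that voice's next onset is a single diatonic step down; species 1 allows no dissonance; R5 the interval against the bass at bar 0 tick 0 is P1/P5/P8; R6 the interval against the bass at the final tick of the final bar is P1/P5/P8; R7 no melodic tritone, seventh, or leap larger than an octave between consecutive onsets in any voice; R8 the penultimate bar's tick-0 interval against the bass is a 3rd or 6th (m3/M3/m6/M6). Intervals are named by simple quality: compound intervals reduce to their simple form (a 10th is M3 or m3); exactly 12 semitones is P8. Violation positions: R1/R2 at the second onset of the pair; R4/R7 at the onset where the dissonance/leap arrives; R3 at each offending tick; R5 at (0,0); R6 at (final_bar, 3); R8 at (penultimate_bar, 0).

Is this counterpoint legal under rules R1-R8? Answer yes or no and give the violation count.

No (5 violations)

bar 0: v0=D3 v1=D4 (P8)
bar 1: v0=E3 v1=D4 (m7)
bar 2: v0=F3 v1=C4 (P5)
bar 3: v0=D3 v1=A3 (P5)
bar 4: v0=C3 v1=B3 (M7)
bar 5: v0=B2 v1=A3 (m7)
bar 6: v0=C3 v1=G3 (P5)
bar 7: v0=B2 v1=E3 (P4)
bar 8: v0=C3 v1=C4 (P8)
bar 9: v0=D3 v1=G3 (P4)
bar 10: v0=E3 v1=A3 (P4)
bar 11: v0=D3 v1=D4 (P8)
  R4 @ bar7.0: B2/E3 P4 untreated
  R4 @ bar7.2: B2/C4 m2 untreated
  R4 @ bar9.0: D3/G3 P4 untreated
  R4 @ bar10.0: E3/A3 P4 untreated
  R8 @ bar10.0: penult P4 not 3rd/6th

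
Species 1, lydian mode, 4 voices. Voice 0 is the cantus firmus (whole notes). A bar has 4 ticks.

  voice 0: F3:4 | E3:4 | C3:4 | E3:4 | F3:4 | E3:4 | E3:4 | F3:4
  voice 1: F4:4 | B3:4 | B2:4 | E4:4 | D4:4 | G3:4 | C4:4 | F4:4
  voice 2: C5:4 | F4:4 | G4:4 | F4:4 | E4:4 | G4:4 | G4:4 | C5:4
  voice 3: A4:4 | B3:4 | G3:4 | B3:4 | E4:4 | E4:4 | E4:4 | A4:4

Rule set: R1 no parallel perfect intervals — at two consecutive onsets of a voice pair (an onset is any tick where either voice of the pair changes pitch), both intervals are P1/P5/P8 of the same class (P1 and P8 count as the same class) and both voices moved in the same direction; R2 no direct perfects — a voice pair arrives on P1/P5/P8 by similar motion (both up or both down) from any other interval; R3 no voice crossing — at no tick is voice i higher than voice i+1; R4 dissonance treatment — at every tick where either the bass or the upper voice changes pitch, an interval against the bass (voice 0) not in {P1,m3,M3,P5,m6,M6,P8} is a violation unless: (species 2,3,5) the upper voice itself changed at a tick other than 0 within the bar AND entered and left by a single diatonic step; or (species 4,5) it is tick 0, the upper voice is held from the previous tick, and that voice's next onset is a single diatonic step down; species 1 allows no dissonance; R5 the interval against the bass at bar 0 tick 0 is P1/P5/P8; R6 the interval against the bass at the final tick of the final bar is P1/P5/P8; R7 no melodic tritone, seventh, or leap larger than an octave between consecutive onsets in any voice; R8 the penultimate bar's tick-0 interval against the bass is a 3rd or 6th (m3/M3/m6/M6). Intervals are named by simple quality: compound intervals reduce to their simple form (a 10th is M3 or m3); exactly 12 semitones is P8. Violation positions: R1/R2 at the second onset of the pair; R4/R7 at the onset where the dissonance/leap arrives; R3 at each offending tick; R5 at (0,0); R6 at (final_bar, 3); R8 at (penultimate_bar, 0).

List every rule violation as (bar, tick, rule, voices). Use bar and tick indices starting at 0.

(0, 0, R3, (2, 3))
(0, 0, R5, (0, 3))
(0, 1, R3, (2, 3))
(0, 2, R3, (2, 3))
(0, 3, R3, (2, 3))
(1, 0, R2, (0, 1))
(1, 0, R2, (0, 3))
(1, 0, R2, (1, 3))
(1, 0, R3, (2, 3))
(1, 0, R4, (0, 2))
(1, 0, R7, (1,))
(1, 0, R7, (3,))
(1, 1, R3, (2, 3))
(1, 2, R3, (2, 3))
(1, 3, R3, (2, 3))
(2, 0, R1, (0, 3))
(2, 0, R3, (0, 1))
(2, 0, R3, (2, 3))
(2, 0, R4, (0, 1))
(2, 1, R3, (0, 1))
(2, 1, R3, (2, 3))
(2, 2, R3, (0, 1))
(2, 2, R3, (2, 3))
(2, 3, R3, (0, 1))
(2, 3, R3, (2, 3))
(3, 0, R1, (0, 3))
(3, 0, R2, (0, 1))
(3, 0, R3, (2, 3))
(3, 0, R4, (0, 2))
(3, 0, R7, (1,))
(3, 1, R3, (2, 3))
(3, 2, R3, (2, 3))
(3, 3, R3, (2, 3))
(4, 0, R4, (0, 2))
(4, 0, R4, (0, 3))
(5, 0, R3, (2, 3))
(5, 1, R3, (2, 3))
(5, 2, R3, (2, 3))
(5, 3, R3, (2, 3))
(6, 0, R3, (2, 3))
(6, 0, R8, (0, 3))
(6, 1, R3, (2, 3))
(6, 2, R3, (2, 3))
(6, 3, R3, (2, 3))
(7, 0, R1, (1, 2))
(7, 0, R2, (0, 1))
(7, 0, R2, (0, 2))
(7, 0, R3, (2, 3))
(7, 1, R3, (2, 3))
(7, 2, R3, (2, 3))
(7, 3, R3, (2, 3))
(7, 3, R6, (0, 3))

bar 0: v0=F3 v1=F4 v2=C5 v3=A4 downbeat M3
bar 1: v0=E3 v1=B3 v2=F4 v3=B3 downbeat P5
bar 2: v0=C3 v1=B2 v2=G4 v3=G3 downbeat P5
bar 3: v0=E3 v1=E4 v2=F4 v3=B3 downbeat P5
bar 4: v0=F3 v1=D4 v2=E4 v3=E4 downbeat M7
bar 5: v0=E3 v1=G3 v2=G4 v3=E4 downbeat P8
bar 6: v0=E3 v1=C4 v2=G4 v3=E4 downbeat P8
bar 7: v0=F3 v1=F4 v2=C5 v3=A4 downbeat M3
  -> R3 @ bar 0 tick 0 v(2, 3): C5 above A4
  -> R5 @ bar 0 tick 0 v(0, 3): opens on M3
  -> R3 @ bar 0 tick 1 v(2, 3): C5 above A4
  -> R3 @ bar 0 tick 2 v(2, 3): C5 above A4
  -> R3 @ bar 0 tick 3 v(2, 3): C5 above A4
  -> R2 @ bar 1 tick 0 v(0, 1): F3/F4 P8 -> E3/B3 P5 similar
  -> R2 @ bar 1 tick 0 v(0, 3): F3/A4 M3 -> E3/B3 P5 similar
  -> R2 @ bar 1 tick 0 v(1, 3): F4/A4 M3 -> B3/B3 P1 similar
  -> R3 @ bar 1 tick 0 v(2, 3): F4 above B3
  -> R4 @ bar 1 tick 0 v(0, 2): E3/F4 m2 untreated
  -> R7 @ bar 1 tick 0 v(1,): F4->B3 leap 6st
  -> R7 @ bar 1 tick 0 v(3,): A4->B3 leap 10st
  -> R3 @ bar 1 tick 1 v(2, 3): F4 above B3
  -> R3 @ bar 1 tick 2 v(2, 3): F4 above B3
  -> R3 @ bar 1 tick 3 v(2, 3): F4 above B3
  -> R1 @ bar 2 tick 0 v(0, 3): E3/B3 P5 -> C3/G3 P5 similar
  -> R3 @ bar 2 tick 0 v(0, 1): C3 above B2
  -> R3 @ bar 2 tick 0 v(2, 3): G4 above G3
  -> R4 @ bar 2 tick 0 v(0, 1): C3/B2 m2 untreated
  -> R3 @ bar 2 tick 1 v(0, 1): C3 above B2
  -> R3 @ bar 2 tick 1 v(2, 3): G4 above G3
  -> R3 @ bar 2 tick 2 v(0, 1): C3 above B2
  -> R3 @ bar 2 tick 2 v(2, 3): G4 above G3
  -> R3 @ bar 2 tick 3 v(0, 1): C3 above B2
  -> R3 @ bar 2 tick 3 v(2, 3): G4 above G3
  -> R1 @ bar 3 tick 0 v(0, 3): C3/G3 P5 -> E3/B3 P5 similar
  -> R2 @ bar 3 tick 0 v(0, 1): C3/B2 m2 -> E3/E4 P8 similar
  -> R3 @ bar 3 tick 0 v(2, 3): F4 above B3
  -> R4 @ bar 3 tick 0 v(0, 2): E3/F4 m2 untreated
  -> R7 @ bar 3 tick 0 v(1,): B2->E4 leap 17st
  -> R3 @ bar 3 tick 1 v(2, 3): F4 above B3
  -> R3 @ bar 3 tick 2 v(2, 3): F4 above B3
  -> R3 @ bar 3 tick 3 v(2, 3): F4 above B3
  -> R4 @ bar 4 tick 0 v(0, 2): F3/E4 M7 untreated
  -> R4 @ bar 4 tick 0 v(0, 3): F3/E4 M7 untreated
  -> R3 @ bar 5 tick 0 v(2, 3): G4 above E4
  -> R3 @ bar 5 tick 1 v(2, 3): G4 above E4
  -> R3 @ bar 5 tick 2 v(2, 3): G4 above E4
  -> R3 @ bar 5 tick 3 v(2, 3): G4 above E4
  -> R3 @ bar 6 tick 0 v(2, 3): G4 above E4
  -> R8 @ bar 6 tick 0 v(0, 3): penult P8 not 3rd/6th
  -> R3 @ bar 6 tick 1 v(2, 3): G4 above E4
  -> R3 @ bar 6 tick 2 v(2, 3): G4 above E4
  -> R3 @ bar 6 tick 3 v(2, 3): G4 above E4
  -> R1 @ bar 7 tick 0 v(1, 2): C4/G4 P5 -> F4/C5 P5 similar
  -> R2 @ bar 7 tick 0 v(0, 1): E3/C4 m6 -> F3/F4 P8 similar
  -> R2 @ bar 7 tick 0 v(0, 2): E3/G4 m3 -> F3/C5 P5 similar
  -> R3 @ bar 7 tick 0 v(2, 3): C5 above A4
  -> R3 @ bar 7 tick 1 v(2, 3): C5 above A4
  -> R3 @ bar 7 tick 2 v(2, 3): C5 above A4
  -> R3 @ bar 7 tick 3 v(2, 3): C5 above A4
  -> R6 @ bar 7 tick 3 v(0, 3): closes on M3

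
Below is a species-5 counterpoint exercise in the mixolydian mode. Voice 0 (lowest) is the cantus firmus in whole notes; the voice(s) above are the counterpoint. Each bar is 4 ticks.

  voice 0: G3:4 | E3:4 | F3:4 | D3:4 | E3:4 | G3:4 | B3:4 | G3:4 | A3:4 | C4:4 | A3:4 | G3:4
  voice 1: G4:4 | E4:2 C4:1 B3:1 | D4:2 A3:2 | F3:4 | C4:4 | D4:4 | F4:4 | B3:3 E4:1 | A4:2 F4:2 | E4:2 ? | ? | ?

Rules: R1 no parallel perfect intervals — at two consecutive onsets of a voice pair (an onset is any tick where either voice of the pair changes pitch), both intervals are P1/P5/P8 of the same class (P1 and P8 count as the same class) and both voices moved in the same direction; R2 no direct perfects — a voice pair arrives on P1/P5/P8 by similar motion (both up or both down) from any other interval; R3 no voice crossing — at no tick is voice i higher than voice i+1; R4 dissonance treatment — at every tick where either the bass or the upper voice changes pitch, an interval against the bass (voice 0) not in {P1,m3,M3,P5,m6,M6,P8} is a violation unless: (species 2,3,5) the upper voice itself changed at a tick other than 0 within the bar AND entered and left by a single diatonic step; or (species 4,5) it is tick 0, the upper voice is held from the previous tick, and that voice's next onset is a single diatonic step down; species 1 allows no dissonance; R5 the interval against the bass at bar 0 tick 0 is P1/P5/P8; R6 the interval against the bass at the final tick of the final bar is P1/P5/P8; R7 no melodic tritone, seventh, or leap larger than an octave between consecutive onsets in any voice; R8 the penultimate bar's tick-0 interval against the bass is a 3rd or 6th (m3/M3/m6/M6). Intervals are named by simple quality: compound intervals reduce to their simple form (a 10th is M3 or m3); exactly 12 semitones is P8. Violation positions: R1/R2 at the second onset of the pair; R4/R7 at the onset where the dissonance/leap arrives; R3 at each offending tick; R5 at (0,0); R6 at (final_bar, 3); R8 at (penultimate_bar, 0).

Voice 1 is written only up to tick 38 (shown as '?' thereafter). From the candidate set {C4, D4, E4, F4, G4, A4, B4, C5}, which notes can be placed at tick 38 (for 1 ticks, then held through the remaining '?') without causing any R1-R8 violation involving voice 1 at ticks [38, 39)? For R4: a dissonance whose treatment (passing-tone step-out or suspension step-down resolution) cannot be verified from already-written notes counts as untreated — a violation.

C4: legal
D4: violates R4
E4: legal
F4: violates R4
G4: legal
A4: legal
B4: violates R4
C5: legal

{A4, C4, C5, E4, G4}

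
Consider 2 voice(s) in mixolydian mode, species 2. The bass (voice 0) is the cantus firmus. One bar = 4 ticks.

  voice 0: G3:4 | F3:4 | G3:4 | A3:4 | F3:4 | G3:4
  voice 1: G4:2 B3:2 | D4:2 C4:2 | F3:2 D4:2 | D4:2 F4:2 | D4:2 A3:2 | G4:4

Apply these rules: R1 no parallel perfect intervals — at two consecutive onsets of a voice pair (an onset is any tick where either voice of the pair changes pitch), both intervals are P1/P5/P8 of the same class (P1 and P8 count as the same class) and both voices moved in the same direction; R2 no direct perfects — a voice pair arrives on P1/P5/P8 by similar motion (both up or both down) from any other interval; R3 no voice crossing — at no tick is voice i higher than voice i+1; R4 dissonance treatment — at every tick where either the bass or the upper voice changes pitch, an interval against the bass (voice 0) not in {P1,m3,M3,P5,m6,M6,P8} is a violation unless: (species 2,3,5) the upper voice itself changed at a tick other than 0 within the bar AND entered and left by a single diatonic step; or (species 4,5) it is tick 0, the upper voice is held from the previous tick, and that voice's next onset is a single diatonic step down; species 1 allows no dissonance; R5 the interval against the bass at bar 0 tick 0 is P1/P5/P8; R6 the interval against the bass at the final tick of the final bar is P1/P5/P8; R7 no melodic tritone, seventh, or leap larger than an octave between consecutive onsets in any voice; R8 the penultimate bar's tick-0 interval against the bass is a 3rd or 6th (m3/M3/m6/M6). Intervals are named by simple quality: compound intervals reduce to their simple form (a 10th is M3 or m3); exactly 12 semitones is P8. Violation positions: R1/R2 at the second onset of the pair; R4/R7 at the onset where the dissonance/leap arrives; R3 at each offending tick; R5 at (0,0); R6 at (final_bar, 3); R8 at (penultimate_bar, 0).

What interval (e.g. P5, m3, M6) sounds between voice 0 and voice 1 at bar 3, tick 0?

P4

voice 0=A3 voice 1=D4 -> P4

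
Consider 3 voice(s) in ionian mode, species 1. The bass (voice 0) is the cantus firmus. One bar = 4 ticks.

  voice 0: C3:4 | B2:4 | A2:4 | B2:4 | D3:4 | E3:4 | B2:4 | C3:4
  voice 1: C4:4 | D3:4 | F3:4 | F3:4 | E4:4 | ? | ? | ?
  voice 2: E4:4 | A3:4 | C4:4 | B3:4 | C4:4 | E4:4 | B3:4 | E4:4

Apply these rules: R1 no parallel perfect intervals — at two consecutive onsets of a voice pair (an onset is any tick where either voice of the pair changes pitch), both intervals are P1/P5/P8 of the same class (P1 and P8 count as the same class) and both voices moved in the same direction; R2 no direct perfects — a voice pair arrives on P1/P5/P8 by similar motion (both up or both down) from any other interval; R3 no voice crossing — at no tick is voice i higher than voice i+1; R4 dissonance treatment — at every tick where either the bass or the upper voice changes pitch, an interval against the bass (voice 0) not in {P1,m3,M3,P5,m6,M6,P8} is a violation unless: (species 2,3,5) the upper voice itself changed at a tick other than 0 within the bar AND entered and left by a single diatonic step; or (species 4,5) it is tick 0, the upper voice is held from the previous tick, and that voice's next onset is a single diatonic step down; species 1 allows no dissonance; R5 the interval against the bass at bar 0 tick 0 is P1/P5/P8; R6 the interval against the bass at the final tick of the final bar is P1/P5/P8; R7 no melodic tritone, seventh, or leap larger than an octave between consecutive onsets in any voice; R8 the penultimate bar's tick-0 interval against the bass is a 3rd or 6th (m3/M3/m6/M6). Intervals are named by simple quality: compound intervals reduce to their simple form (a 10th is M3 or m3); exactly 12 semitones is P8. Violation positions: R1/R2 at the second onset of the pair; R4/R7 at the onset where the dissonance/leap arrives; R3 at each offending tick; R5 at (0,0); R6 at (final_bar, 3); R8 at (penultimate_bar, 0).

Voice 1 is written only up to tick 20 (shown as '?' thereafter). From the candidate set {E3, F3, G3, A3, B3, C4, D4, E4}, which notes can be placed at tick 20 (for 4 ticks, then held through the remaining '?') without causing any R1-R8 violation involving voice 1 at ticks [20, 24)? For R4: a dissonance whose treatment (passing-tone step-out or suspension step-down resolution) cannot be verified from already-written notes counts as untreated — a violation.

{B3, C4, E3, E4, G3}

E3: legal
F3: violates R4,R7
G3: legal
A3: violates R4
B3: legal
C4: legal
D4: violates R4
E4: legal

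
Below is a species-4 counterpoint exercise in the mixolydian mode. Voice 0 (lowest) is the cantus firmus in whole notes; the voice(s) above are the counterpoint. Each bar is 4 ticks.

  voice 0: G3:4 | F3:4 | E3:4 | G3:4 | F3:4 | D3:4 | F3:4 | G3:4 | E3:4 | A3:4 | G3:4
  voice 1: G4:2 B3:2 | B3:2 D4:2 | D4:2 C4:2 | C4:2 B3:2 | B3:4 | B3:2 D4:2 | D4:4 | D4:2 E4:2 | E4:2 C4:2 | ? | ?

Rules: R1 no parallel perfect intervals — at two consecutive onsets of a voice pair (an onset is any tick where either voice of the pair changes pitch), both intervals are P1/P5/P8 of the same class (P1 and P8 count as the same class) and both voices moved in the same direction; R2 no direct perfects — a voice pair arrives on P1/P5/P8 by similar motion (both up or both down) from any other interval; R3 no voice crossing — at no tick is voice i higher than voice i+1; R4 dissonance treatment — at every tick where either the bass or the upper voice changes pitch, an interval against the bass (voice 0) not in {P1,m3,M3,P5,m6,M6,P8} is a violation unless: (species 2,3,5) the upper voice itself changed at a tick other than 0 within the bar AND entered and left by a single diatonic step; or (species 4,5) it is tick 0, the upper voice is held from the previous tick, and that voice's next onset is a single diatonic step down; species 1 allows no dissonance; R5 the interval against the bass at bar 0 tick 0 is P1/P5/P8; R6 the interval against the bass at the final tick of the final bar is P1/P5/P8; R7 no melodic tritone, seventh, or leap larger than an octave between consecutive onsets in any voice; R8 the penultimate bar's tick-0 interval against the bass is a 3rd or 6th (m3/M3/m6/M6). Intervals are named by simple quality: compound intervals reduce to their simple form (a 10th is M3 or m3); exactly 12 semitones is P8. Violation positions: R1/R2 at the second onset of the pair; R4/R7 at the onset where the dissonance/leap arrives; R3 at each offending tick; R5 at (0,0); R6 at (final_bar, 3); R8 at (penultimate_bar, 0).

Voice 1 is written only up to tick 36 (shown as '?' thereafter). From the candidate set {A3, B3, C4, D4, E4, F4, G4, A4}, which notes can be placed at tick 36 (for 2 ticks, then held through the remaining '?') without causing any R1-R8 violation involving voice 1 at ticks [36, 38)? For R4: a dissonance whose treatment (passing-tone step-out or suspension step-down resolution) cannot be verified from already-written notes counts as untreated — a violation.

A3: violates R8
B3: violates R4,R8
C4: legal
D4: violates R4,R8
E4: violates R2,R8
F4: legal
G4: violates R4,R8
A4: violates R2,R8

{C4, F4}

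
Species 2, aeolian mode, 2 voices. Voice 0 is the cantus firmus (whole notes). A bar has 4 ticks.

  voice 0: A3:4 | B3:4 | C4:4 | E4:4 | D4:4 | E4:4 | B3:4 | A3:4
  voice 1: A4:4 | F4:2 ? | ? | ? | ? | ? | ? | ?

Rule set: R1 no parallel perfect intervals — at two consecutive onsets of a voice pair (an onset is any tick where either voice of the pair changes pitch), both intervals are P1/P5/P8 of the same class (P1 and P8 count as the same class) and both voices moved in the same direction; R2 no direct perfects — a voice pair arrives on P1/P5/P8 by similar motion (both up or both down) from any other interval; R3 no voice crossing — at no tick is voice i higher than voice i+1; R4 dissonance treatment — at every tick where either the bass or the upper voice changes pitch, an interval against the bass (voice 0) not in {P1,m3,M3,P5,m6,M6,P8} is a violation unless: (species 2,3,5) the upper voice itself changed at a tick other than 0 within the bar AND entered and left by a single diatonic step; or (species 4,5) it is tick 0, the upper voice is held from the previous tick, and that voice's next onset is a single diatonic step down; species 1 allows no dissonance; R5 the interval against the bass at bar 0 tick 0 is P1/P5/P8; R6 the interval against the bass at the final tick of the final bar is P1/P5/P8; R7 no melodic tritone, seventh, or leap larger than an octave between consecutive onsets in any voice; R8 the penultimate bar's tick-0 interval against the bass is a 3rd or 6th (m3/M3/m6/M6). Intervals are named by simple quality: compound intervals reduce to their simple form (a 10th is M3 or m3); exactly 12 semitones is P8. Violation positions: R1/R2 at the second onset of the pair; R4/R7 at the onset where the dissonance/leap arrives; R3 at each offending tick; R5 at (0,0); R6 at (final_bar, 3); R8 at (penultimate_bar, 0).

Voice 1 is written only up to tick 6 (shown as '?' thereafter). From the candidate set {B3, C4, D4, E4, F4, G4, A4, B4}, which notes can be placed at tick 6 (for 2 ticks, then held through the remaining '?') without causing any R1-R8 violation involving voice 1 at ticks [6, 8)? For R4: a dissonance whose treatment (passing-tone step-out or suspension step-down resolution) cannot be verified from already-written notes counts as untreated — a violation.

{D4, F4, G4}

B3: violates R7
C4: violates R4
D4: legal
E4: violates R4
F4: legal
G4: legal
A4: violates R4
B4: violates R7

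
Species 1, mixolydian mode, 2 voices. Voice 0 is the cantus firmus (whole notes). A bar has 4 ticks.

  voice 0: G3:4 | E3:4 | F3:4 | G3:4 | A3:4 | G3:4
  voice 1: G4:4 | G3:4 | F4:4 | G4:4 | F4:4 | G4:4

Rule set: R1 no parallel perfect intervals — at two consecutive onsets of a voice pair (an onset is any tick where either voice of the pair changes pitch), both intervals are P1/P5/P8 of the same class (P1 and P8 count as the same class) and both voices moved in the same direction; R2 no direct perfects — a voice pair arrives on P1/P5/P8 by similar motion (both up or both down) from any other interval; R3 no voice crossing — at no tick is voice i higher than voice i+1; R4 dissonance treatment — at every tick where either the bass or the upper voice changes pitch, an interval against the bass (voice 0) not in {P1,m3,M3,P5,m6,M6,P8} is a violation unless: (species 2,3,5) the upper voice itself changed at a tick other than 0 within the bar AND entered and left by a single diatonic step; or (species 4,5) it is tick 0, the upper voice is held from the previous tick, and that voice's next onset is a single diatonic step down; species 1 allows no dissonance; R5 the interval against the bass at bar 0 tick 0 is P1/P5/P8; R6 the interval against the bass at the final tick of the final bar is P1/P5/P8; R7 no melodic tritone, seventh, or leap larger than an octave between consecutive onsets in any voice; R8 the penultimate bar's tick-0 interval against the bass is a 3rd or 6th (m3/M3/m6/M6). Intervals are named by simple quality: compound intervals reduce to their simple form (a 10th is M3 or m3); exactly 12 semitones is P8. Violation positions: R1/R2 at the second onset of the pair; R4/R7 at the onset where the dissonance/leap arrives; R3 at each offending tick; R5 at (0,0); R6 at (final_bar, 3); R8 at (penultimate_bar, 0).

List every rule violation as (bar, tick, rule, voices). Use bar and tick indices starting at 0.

(2, 0, R2, (0, 1))
(2, 0, R7, (1,))
(3, 0, R1, (0, 1))

bar 0: v0=G3 v1=G4 downbeat P8
bar 1: v0=E3 v1=G3 downbeat m3
bar 2: v0=F3 v1=F4 downbeat P8
bar 3: v0=G3 v1=G4 downbeat P8
bar 4: v0=A3 v1=F4 downbeat m6
bar 5: v0=G3 v1=G4 downbeat P8
  -> R2 @ bar 2 tick 0 v(0, 1): E3/G3 m3 -> F3/F4 P8 similar
  -> R7 @ bar 2 tick 0 v(1,): G3->F4 leap 10st
  -> R1 @ bar 3 tick 0 v(0, 1): F3/F4 P8 -> G3/G4 P8 similar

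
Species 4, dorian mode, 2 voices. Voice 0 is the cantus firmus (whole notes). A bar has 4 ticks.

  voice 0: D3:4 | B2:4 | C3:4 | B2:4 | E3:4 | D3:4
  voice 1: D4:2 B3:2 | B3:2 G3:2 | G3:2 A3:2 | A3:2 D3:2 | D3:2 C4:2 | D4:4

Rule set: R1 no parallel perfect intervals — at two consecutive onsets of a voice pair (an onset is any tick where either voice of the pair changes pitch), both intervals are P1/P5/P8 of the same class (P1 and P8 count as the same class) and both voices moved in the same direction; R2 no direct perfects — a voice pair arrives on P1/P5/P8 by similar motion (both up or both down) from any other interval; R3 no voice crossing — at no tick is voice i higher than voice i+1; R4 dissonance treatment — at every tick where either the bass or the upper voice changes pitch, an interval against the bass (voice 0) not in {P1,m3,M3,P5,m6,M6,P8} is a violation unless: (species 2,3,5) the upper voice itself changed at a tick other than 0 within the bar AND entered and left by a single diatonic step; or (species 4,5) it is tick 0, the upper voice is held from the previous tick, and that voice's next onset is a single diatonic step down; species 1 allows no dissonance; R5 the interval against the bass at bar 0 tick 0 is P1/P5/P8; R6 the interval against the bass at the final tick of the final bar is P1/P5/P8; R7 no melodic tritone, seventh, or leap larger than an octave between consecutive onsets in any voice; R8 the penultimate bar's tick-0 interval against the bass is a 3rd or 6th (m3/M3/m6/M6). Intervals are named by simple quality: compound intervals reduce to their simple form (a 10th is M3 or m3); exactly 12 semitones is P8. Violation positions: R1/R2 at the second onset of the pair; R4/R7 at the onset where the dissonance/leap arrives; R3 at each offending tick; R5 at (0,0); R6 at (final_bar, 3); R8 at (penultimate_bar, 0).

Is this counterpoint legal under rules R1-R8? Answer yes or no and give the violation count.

bar 0: v0=D3 v1=D4 (P8)
bar 1: v0=B2 v1=B3 (P8)
bar 2: v0=C3 v1=G3 (P5)
bar 3: v0=B2 v1=A3 (m7)
bar 4: v0=E3 v1=D3 (M2)
bar 5: v0=D3 v1=D4 (P8)
  R4 @ bar3.0: B2/A3 m7 untreated
  R3 @ bar4.0: E3 above D3
  R4 @ bar4.0: E3/D3 M2 untreated
  R8 @ bar4.0: penult M2 not 3rd/6th
  R3 @ bar4.1: E3 above D3
  R7 @ bar4.2: D3->C4 leap 10st

No (6 violations)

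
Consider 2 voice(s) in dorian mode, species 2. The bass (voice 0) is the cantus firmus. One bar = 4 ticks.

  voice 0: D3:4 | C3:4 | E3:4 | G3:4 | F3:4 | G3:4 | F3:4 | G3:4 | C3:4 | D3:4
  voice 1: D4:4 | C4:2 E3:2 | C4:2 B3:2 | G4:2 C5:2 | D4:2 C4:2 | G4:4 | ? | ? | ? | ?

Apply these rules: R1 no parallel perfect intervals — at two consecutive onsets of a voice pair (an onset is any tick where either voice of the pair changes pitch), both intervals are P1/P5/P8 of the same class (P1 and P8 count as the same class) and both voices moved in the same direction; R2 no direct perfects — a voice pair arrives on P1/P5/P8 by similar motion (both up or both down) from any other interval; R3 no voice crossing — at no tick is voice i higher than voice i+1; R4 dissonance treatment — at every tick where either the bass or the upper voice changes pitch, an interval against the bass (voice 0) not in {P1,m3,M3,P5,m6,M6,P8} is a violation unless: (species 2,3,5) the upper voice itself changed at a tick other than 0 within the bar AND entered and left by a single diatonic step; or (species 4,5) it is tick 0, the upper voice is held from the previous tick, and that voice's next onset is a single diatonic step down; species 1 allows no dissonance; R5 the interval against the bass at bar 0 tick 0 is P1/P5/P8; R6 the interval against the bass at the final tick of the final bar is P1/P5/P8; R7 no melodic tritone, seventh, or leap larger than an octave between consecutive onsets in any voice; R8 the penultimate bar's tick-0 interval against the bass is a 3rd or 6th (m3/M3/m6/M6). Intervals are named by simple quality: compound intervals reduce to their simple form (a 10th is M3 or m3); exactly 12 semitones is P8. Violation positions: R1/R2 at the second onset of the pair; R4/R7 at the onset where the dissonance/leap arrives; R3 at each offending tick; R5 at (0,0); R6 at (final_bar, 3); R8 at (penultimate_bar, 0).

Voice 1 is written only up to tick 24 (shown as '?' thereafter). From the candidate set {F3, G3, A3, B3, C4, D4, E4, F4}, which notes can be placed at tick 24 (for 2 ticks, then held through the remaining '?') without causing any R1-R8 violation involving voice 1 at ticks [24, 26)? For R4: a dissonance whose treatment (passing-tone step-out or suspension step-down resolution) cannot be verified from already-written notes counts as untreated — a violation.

{D4}

F3: violates R1,R7
G3: violates R4
A3: violates R7
B3: violates R4
C4: violates R2
D4: legal
E4: violates R4
F4: violates R1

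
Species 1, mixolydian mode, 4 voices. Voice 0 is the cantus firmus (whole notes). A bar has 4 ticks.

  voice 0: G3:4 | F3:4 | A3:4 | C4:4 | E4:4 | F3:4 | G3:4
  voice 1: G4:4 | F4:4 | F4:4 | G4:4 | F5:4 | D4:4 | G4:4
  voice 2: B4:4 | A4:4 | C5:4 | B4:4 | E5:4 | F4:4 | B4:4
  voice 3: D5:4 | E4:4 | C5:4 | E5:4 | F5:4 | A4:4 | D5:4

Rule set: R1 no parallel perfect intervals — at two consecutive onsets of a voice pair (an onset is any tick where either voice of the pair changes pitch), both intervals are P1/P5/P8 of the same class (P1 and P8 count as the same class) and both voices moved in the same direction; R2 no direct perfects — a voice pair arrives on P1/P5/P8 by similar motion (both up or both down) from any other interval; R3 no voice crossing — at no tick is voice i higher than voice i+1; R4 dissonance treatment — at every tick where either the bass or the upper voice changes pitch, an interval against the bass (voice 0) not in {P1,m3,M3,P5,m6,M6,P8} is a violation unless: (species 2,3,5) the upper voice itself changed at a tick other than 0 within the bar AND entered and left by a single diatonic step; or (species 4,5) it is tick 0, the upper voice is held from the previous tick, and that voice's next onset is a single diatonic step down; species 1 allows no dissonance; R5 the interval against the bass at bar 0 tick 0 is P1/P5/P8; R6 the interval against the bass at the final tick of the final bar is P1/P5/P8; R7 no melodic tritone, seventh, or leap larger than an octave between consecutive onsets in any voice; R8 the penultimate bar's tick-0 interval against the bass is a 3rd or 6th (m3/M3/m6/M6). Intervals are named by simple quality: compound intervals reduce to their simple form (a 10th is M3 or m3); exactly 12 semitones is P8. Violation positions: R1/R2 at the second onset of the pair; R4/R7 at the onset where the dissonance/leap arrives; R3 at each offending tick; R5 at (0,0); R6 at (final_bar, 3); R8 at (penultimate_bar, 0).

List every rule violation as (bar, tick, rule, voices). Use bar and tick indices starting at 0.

bar 0: v0=G3 v1=G4 v2=B4 v3=D5 downbeat P5
bar 1: v0=F3 v1=F4 v2=A4 v3=E4 downbeat M7
bar 2: v0=A3 v1=F4 v2=C5 v3=C5 downbeat m3
bar 3: v0=C4 v1=G4 v2=B4 v3=E5 downbeat M3
bar 4: v0=E4 v1=F5 v2=E5 v3=F5 downbeat m2
bar 5: v0=F3 v1=D4 v2=F4 v3=A4 downbeat M3
bar 6: v0=G3 v1=G4 v2=B4 v3=D5 downbeat P5
  -> R5 @ bar 0 tick 0 v(0, 2): opens on M3
  -> R1 @ bar 1 tick 0 v(0, 1): G3/G4 P8 -> F3/F4 P8 similar
  -> R3 @ bar 1 tick 0 v(2, 3): A4 above E4
  -> R4 @ bar 1 tick 0 v(0, 3): F3/E4 M7 untreated
  -> R7 @ bar 1 tick 0 v(3,): D5->E4 leap 10st
  -> R3 @ bar 1 tick 1 v(2, 3): A4 above E4
  -> R3 @ bar 1 tick 2 v(2, 3): A4 above E4
  -> R3 @ bar 1 tick 3 v(2, 3): A4 above E4
  -> R2 @ bar 2 tick 0 v(2, 3): A4/E4 P4 -> C5/C5 P1 similar
  -> R2 @ bar 3 tick 0 v(0, 1): A3/F4 m6 -> C4/G4 P5 similar
  -> R4 @ bar 3 tick 0 v(0, 2): C4/B4 M7 untreated
  -> R2 @ bar 4 tick 0 v(0, 2): C4/B4 M7 -> E4/E5 P8 similar
  -> R2 @ bar 4 tick 0 v(1, 3): G4/E5 M6 -> F5/F5 P1 similar
  -> R3 @ bar 4 tick 0 v(1, 2): F5 above E5
  -> R4 @ bar 4 tick 0 v(0, 1): E4/F5 m2 untreated
  -> R4 @ bar 4 tick 0 v(0, 3): E4/F5 m2 untreated
  -> R7 @ bar 4 tick 0 v(1,): G4->F5 leap 10st
  -> R3 @ bar 4 tick 1 v(1, 2): F5 above E5
  -> R3 @ bar 4 tick 2 v(1, 2): F5 above E5
  -> R3 @ bar 4 tick 3 v(1, 2): F5 above E5
  -> R1 @ bar 5 tick 0 v(0, 2): E4/E5 P8 -> F3/F4 P8 similar
  -> R2 @ bar 5 tick 0 v(1, 3): F5/F5 P1 -> D4/A4 P5 similar
  -> R7 @ bar 5 tick 0 v(0,): E4->F3 leap 11st
  -> R7 @ bar 5 tick 0 v(1,): F5->D4 leap 15st
  -> R7 @ bar 5 tick 0 v(2,): E5->F4 leap 11st
  -> R8 @ bar 5 tick 0 v(0, 2): penult P8 not 3rd/6th
  -> R1 @ bar 6 tick 0 v(1, 3): D4/A4 P5 -> G4/D5 P5 similar
  -> R2 @ bar 6 tick 0 v(0, 1): F3/D4 M6 -> G3/G4 P8 similar
  -> R2 @ bar 6 tick 0 v(0, 3): F3/A4 M3 -> G3/D5 P5 similar
  -> R7 @ bar 6 tick 0 v(2,): F4->B4 leap 6st
  -> R6 @ bar 6 tick 3 v(0, 2): closes on M3

(0, 0, R5, (0, 2))
(1, 0, R1, (0, 1))
(1, 0, R3, (2, 3))
(1, 0, R4, (0, 3))
(1, 0, R7, (3,))
(1, 1, R3, (2, 3))
(1, 2, R3, (2, 3))
(1, 3, R3, (2, 3))
(2, 0, R2, (2, 3))
(3, 0, R2, (0, 1))
(3, 0, R4, (0, 2))
(4, 0, R2, (0, 2))
(4, 0, R2, (1, 3))
(4, 0, R3, (1, 2))
(4, 0, R4, (0, 1))
(4, 0, R4, (0, 3))
(4, 0, R7, (1,))
(4, 1, R3, (1, 2))
(4, 2, R3, (1, 2))
(4, 3, R3, (1, 2))
(5, 0, R1, (0, 2))
(5, 0, R2, (1, 3))
(5, 0, R7, (0,))
(5, 0, R7, (1,))
(5, 0, R7, (2,))
(5, 0, R8, (0, 2))
(6, 0, R1, (1, 3))
(6, 0, R2, (0, 1))
(6, 0, R2, (0, 3))
(6, 0, R7, (2,))
(6, 3, R6, (0, 2))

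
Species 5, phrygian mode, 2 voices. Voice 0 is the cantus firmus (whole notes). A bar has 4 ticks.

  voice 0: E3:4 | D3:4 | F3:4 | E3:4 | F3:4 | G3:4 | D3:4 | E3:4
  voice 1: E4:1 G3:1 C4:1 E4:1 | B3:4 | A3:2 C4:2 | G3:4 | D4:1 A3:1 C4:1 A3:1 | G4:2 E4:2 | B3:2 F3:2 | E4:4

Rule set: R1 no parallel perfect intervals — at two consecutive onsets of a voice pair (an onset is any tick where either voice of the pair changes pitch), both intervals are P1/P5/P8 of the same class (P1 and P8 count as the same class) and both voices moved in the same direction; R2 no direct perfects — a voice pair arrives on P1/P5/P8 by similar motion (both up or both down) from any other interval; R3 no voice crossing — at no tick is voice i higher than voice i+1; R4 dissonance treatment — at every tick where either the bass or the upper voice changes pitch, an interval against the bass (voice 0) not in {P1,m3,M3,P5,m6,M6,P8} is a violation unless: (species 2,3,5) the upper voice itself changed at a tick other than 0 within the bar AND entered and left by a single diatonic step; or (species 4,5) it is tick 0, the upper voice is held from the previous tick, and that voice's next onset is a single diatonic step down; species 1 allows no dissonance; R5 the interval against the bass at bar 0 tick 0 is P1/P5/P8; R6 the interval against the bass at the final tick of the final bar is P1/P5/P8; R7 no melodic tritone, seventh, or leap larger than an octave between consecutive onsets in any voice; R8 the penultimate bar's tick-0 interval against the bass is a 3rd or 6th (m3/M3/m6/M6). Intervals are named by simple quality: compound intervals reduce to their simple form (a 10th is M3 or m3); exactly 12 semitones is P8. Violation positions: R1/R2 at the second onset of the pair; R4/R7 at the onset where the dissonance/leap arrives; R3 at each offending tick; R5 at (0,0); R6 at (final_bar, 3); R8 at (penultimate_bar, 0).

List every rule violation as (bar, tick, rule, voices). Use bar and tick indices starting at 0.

(5, 0, R2, (0, 1))
(5, 0, R7, (1,))
(6, 2, R7, (1,))
(7, 0, R2, (0, 1))
(7, 0, R7, (1,))

bar 0: v0=E3 v1=E4 downbeat P8
bar 1: v0=D3 v1=B3 downbeat M6
bar 2: v0=F3 v1=A3 downbeat M3
bar 3: v0=E3 v1=G3 downbeat m3
bar 4: v0=F3 v1=D4 downbeat M6
bar 5: v0=G3 v1=G4 downbeat P8
bar 6: v0=D3 v1=B3 downbeat M6
bar 7: v0=E3 v1=E4 downbeat P8
  -> R2 @ bar 5 tick 0 v(0, 1): F3/A3 M3 -> G3/G4 P8 similar
  -> R7 @ bar 5 tick 0 v(1,): A3->G4 leap 10st
  -> R7 @ bar 6 tick 2 v(1,): B3->F3 leap 6st
  -> R2 @ bar 7 tick 0 v(0, 1): D3/F3 m3 -> E3/E4 P8 similar
  -> R7 @ bar 7 tick 0 v(1,): F3->E4 leap 11st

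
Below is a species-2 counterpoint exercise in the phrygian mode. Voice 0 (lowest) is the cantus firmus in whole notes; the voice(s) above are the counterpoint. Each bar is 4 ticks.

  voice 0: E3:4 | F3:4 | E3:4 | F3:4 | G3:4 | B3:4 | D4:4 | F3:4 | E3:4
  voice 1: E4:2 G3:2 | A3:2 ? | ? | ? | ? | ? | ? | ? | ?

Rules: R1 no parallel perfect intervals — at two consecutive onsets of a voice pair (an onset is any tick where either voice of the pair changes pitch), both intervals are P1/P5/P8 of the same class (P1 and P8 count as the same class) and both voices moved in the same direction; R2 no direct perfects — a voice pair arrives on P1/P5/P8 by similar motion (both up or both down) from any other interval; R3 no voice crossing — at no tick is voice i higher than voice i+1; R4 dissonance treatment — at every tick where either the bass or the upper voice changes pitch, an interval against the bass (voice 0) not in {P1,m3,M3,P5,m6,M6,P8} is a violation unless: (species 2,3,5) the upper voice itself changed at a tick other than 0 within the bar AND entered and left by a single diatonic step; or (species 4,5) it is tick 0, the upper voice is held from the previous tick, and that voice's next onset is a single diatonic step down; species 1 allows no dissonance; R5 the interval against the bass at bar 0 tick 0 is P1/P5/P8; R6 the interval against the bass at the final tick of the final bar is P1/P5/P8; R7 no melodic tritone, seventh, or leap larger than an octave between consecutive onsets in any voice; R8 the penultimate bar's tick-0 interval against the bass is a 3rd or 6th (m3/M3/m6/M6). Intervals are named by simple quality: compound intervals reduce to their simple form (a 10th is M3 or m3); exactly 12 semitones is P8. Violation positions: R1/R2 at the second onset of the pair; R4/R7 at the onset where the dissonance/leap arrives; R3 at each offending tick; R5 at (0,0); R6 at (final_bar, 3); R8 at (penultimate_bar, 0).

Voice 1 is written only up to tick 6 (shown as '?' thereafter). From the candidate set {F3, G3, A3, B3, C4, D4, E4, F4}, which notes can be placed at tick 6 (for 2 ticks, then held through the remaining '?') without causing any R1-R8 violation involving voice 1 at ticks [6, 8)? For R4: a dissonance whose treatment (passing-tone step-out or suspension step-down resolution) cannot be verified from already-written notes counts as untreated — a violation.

F3: legal
G3: violates R4
A3: legal
B3: violates R4
C4: legal
D4: legal
E4: violates R4
F4: legal

{A3, C4, D4, F3, F4}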